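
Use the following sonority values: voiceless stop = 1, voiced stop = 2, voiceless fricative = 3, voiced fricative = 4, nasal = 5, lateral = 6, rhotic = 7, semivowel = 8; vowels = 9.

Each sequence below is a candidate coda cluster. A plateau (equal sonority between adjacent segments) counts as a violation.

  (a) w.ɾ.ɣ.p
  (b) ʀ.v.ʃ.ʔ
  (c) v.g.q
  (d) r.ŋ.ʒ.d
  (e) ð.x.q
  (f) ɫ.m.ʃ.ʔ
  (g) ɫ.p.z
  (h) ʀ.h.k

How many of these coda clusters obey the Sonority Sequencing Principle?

7

(a) sonority 8-7-4-1: well-formed.
(b) sonority 7-4-3-1: well-formed.
(c) sonority 4-2-1: well-formed.
(d) sonority 7-5-4-2: well-formed.
(e) sonority 4-3-1: well-formed.
(f) sonority 6-5-3-1: well-formed.
(g) sonority 6-1-4: ill-formed.
(h) sonority 7-3-1: well-formed.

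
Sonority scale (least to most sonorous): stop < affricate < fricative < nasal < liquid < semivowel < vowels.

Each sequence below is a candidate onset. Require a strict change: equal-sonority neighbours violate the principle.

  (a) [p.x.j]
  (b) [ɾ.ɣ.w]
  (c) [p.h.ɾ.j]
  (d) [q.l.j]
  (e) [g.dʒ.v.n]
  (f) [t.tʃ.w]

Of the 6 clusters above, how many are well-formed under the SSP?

5

(a) [p.x.j]: profile 1-3-6 — obeys.
(b) [ɾ.ɣ.w]: profile 5-3-6 — violates.
(c) [p.h.ɾ.j]: profile 1-3-5-6 — obeys.
(d) [q.l.j]: profile 1-5-6 — obeys.
(e) [g.dʒ.v.n]: profile 1-2-3-4 — obeys.
(f) [t.tʃ.w]: profile 1-2-6 — obeys.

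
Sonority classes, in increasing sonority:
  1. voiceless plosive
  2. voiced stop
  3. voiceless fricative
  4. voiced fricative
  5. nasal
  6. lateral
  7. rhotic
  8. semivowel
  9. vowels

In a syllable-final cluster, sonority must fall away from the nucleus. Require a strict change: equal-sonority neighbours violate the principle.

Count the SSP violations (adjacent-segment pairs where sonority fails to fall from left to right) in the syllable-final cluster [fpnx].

1

/f/ is a voiceless fricative (sonority 3).
/p/ is a voiceless plosive (sonority 1).
/n/ is a nasal (sonority 5).
/x/ is a voiceless fricative (sonority 3).
/f/→/p/: 3→1 (falls) — ok.
/p/→/n/: 1→5 (does not fall) — violation.
/n/→/x/: 5→3 (falls) — ok.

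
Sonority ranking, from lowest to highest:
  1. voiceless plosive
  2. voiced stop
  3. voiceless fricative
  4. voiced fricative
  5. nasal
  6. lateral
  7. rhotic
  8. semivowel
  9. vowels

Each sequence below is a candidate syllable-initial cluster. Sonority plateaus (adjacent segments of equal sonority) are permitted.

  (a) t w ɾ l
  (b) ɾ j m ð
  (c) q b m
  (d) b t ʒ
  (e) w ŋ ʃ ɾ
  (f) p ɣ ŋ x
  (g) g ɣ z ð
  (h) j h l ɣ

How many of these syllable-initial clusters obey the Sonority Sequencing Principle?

2

(a) 1-8-7-6 → violates
(b) 7-8-5-4 → violates
(c) 1-2-5 → obeys
(d) 2-1-4 → violates
(e) 8-5-3-7 → violates
(f) 1-4-5-3 → violates
(g) 2-4-4-4 → obeys
(h) 8-3-6-4 → violates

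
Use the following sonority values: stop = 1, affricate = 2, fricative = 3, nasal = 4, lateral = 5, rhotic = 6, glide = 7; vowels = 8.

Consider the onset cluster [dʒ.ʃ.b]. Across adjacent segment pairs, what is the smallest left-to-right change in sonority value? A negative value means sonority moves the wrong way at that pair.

-2

/dʒ/ — affricate, sonority 2.
/ʃ/ — fricative, sonority 3.
/b/ — stop, sonority 1.
/dʒ/→/ʃ/: change +1.
/ʃ/→/b/: change -2.
Minimum = -2.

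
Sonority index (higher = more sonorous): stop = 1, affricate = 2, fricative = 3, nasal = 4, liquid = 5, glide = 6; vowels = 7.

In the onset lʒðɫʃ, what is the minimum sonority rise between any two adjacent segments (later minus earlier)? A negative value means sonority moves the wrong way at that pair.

-2

/l/ — liquid, sonority 5.
/ʒ/ — fricative, sonority 3.
/ð/ — fricative, sonority 3.
/ɫ/ — liquid, sonority 5.
/ʃ/ — fricative, sonority 3.
/l/→/ʒ/: change -2.
/ʒ/→/ð/: change +0.
/ð/→/ɫ/: change +2.
/ɫ/→/ʃ/: change -2.
Minimum = -2.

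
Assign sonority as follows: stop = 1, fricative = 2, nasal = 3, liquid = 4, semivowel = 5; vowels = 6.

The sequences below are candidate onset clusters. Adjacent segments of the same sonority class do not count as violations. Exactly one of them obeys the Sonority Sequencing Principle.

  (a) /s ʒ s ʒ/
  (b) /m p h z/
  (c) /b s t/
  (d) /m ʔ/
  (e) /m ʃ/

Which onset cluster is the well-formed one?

(a) /s ʒ s ʒ/: profile 2-2-2-2 — obeys.
(b) /m p h z/: profile 3-1-2-2 — violates.
(c) /b s t/: profile 1-2-1 — violates.
(d) /m ʔ/: profile 3-1 — violates.
(e) /m ʃ/: profile 3-2 — violates.

a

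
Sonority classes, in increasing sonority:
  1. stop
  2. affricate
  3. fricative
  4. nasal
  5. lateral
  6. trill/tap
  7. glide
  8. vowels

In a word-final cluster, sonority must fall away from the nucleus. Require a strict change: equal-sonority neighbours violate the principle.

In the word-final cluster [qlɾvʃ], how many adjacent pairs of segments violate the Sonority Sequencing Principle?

/q/ — stop, sonority 1.
/l/ — lateral, sonority 5.
/ɾ/ — trill/tap, sonority 6.
/v/ — fricative, sonority 3.
/ʃ/ — fricative, sonority 3.
/q/→/l/: 1→5 (does not fall) — violation.
/l/→/ɾ/: 5→6 (does not fall) — violation.
/ɾ/→/v/: 6→3 (falls) — ok.
/v/→/ʃ/: 3→3 (plateau) — violation.

3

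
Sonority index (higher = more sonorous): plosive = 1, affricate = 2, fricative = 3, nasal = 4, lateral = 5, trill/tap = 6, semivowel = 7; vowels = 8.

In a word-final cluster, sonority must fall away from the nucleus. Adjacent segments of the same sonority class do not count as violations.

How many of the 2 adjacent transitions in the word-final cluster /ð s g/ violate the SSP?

0

/ð/ — fricative, sonority 3.
/s/ — fricative, sonority 3.
/g/ — plosive, sonority 1.
/ð/→/s/: 3→3 (plateau, allowed) — ok.
/s/→/g/: 3→1 (falls) — ok.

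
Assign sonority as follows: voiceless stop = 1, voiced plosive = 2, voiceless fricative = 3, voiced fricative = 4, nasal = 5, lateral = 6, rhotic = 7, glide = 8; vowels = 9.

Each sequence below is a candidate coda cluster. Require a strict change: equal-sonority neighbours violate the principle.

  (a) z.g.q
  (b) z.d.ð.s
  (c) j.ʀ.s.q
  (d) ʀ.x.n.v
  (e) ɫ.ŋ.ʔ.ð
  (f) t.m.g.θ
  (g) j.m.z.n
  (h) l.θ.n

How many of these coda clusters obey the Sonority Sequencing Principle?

(a) sonority 4-2-1: well-formed.
(b) sonority 4-2-4-3: ill-formed.
(c) sonority 8-7-3-1: well-formed.
(d) sonority 7-3-5-4: ill-formed.
(e) sonority 6-5-1-4: ill-formed.
(f) sonority 1-5-2-3: ill-formed.
(g) sonority 8-5-4-5: ill-formed.
(h) sonority 6-3-5: ill-formed.

2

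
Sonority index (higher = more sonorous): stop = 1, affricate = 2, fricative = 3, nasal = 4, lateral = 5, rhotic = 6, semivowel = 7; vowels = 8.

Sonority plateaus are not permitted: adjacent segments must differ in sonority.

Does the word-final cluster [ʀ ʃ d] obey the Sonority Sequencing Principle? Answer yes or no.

yes

/ʀ/ is a rhotic (sonority 6).
/ʃ/ is a fricative (sonority 3).
/d/ is a stop (sonority 1).
The profile 6-3-1 strictly falls, so the word-final cluster satisfies the SSP.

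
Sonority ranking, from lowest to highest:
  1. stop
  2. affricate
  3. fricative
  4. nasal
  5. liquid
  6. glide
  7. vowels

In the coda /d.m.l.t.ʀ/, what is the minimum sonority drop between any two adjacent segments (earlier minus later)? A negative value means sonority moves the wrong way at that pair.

-4

/d/: stop = 1.
/m/: nasal = 4.
/l/: liquid = 5.
/t/: stop = 1.
/ʀ/: liquid = 5.
/d/→/m/: change -3.
/m/→/l/: change -1.
/l/→/t/: change +4.
/t/→/ʀ/: change -4.
Minimum = -4.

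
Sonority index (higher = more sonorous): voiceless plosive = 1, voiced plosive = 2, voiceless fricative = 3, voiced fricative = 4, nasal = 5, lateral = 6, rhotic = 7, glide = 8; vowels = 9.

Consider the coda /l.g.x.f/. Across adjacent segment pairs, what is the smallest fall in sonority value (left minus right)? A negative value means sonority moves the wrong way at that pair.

/l/ is a lateral (sonority 6).
/g/ is a voiced plosive (sonority 2).
/x/ is a voiceless fricative (sonority 3).
/f/ is a voiceless fricative (sonority 3).
/l/→/g/: change +4.
/g/→/x/: change -1.
/x/→/f/: change +0.
Minimum = -1.

-1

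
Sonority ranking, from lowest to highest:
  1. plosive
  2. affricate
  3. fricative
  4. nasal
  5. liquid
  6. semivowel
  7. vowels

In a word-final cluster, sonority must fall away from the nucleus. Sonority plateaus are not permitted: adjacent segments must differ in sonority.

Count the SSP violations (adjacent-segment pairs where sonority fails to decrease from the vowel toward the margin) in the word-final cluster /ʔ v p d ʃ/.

3

/ʔ/ is a plosive (sonority 1).
/v/ is a fricative (sonority 3).
/p/ is a plosive (sonority 1).
/d/ is a plosive (sonority 1).
/ʃ/ is a fricative (sonority 3).
/ʔ/→/v/: 1→3 (does not fall) — violation.
/v/→/p/: 3→1 (falls) — ok.
/p/→/d/: 1→1 (plateau) — violation.
/d/→/ʃ/: 1→3 (does not fall) — violation.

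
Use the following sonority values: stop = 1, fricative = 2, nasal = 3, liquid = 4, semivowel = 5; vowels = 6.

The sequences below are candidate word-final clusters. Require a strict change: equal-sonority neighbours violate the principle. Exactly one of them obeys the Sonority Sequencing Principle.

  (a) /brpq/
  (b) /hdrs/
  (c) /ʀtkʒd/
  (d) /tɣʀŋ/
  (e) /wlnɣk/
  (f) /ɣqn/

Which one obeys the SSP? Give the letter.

(a) sonority 1-4-1-1: ill-formed.
(b) sonority 2-1-4-2: ill-formed.
(c) sonority 4-1-1-2-1: ill-formed.
(d) sonority 1-2-4-3: ill-formed.
(e) sonority 5-4-3-2-1: well-formed.
(f) sonority 2-1-3: ill-formed.

e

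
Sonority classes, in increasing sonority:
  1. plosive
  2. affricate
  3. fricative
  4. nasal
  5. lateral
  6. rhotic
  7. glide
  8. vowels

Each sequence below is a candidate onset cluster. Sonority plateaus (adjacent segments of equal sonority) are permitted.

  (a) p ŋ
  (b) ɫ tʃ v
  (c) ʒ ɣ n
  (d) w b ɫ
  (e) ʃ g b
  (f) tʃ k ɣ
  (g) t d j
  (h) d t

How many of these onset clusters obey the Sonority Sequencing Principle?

4

(a) p ŋ: profile 1-4 — obeys.
(b) ɫ tʃ v: profile 5-2-3 — violates.
(c) ʒ ɣ n: profile 3-3-4 — obeys.
(d) w b ɫ: profile 7-1-5 — violates.
(e) ʃ g b: profile 3-1-1 — violates.
(f) tʃ k ɣ: profile 2-1-3 — violates.
(g) t d j: profile 1-1-7 — obeys.
(h) d t: profile 1-1 — obeys.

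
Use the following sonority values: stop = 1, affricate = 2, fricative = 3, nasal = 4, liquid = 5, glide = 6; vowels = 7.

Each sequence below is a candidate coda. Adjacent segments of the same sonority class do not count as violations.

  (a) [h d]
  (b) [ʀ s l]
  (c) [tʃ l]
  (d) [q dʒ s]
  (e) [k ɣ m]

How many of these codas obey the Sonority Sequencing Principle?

(a) [h d]: profile 3-1 — obeys.
(b) [ʀ s l]: profile 5-3-5 — violates.
(c) [tʃ l]: profile 2-5 — violates.
(d) [q dʒ s]: profile 1-2-3 — violates.
(e) [k ɣ m]: profile 1-3-4 — violates.

1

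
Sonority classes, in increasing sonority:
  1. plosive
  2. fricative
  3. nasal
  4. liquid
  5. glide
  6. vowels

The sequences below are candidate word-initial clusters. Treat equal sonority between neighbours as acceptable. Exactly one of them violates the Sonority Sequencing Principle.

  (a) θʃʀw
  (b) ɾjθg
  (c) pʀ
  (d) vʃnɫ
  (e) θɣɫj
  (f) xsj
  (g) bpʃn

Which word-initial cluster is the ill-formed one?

b

(a) θʃʀw: profile 2-2-4-5 — obeys.
(b) ɾjθg: profile 4-5-2-1 — violates.
(c) pʀ: profile 1-4 — obeys.
(d) vʃnɫ: profile 2-2-3-4 — obeys.
(e) θɣɫj: profile 2-2-4-5 — obeys.
(f) xsj: profile 2-2-5 — obeys.
(g) bpʃn: profile 1-1-2-3 — obeys.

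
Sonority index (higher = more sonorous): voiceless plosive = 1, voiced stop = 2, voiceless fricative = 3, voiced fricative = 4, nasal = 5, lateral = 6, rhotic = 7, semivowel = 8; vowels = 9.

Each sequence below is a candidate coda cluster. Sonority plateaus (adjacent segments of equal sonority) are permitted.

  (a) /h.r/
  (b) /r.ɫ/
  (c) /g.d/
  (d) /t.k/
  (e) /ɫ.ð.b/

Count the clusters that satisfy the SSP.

(a) 3-7 → violates
(b) 7-6 → obeys
(c) 2-2 → obeys
(d) 1-1 → obeys
(e) 6-4-2 → obeys

4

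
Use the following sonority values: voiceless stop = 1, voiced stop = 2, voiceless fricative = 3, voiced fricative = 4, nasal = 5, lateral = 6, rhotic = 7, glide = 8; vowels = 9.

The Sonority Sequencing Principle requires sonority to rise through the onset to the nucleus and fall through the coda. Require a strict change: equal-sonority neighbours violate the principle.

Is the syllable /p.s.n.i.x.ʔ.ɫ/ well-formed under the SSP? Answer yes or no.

no

Onset: /p/ is a voiceless stop (sonority 1), /s/ is a voiceless fricative (sonority 3), /n/ is a nasal (sonority 5); then the nucleus /i/ (sonority 9).
Onset profile 1-3-5-9 — rises to the nucleus.
Coda: /x/ is a voiceless fricative (sonority 3), /ʔ/ is a voiceless stop (sonority 1), /ɫ/ is a lateral (sonority 6).
Coda profile 9-3-1-6 — does not strictly fall throughout.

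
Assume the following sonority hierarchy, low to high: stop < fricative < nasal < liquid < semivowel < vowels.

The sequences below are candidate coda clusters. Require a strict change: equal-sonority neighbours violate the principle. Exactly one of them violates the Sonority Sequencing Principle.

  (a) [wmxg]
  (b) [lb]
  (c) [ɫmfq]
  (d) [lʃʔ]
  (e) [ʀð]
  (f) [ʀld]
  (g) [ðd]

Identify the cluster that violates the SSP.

(a) 5-3-2-1 → obeys
(b) 4-1 → obeys
(c) 4-3-2-1 → obeys
(d) 4-2-1 → obeys
(e) 4-2 → obeys
(f) 4-4-1 → violates
(g) 2-1 → obeys

f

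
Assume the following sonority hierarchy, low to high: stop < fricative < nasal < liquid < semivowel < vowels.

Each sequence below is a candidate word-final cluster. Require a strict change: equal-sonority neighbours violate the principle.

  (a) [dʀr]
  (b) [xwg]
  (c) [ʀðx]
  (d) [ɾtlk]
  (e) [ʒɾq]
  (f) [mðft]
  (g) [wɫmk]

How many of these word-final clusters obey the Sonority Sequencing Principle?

(a) [dʀr]: profile 1-4-4 — violates.
(b) [xwg]: profile 2-5-1 — violates.
(c) [ʀðx]: profile 4-2-2 — violates.
(d) [ɾtlk]: profile 4-1-4-1 — violates.
(e) [ʒɾq]: profile 2-4-1 — violates.
(f) [mðft]: profile 3-2-2-1 — violates.
(g) [wɫmk]: profile 5-4-3-1 — obeys.

1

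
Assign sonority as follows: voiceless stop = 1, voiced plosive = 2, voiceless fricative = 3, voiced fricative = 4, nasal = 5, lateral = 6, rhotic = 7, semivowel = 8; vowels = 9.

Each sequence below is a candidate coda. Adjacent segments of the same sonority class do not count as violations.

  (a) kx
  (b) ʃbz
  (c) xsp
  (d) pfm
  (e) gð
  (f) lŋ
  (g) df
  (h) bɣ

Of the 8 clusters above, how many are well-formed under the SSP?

2

(a) sonority 1-3: ill-formed.
(b) sonority 3-2-4: ill-formed.
(c) sonority 3-3-1: well-formed.
(d) sonority 1-3-5: ill-formed.
(e) sonority 2-4: ill-formed.
(f) sonority 6-5: well-formed.
(g) sonority 2-3: ill-formed.
(h) sonority 2-4: ill-formed.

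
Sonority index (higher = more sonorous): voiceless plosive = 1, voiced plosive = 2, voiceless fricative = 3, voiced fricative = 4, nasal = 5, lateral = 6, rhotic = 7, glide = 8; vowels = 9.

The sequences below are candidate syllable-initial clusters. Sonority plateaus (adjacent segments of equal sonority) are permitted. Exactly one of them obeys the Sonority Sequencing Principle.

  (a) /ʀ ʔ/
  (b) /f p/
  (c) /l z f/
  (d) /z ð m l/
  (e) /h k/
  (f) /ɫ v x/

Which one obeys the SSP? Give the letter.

d

(a) sonority 7-1: ill-formed.
(b) sonority 3-1: ill-formed.
(c) sonority 6-4-3: ill-formed.
(d) sonority 4-4-5-6: well-formed.
(e) sonority 3-1: ill-formed.
(f) sonority 6-4-3: ill-formed.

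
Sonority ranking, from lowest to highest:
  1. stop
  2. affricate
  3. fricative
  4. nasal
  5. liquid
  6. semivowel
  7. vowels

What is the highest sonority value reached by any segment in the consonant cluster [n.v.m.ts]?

4

/n/ is a nasal (sonority 4).
/v/ is a fricative (sonority 3).
/m/ is a nasal (sonority 4).
/ts/ is an affricate (sonority 2).
The maximum is 4.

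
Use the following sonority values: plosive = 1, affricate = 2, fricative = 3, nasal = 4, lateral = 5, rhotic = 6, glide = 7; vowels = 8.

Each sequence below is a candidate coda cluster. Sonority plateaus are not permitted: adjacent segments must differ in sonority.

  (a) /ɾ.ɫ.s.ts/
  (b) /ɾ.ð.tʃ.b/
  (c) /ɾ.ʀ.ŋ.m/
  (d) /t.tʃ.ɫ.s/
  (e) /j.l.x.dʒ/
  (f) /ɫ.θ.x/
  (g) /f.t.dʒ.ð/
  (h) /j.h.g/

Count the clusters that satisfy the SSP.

(a) /ɾ.ɫ.s.ts/: profile 6-5-3-2 — obeys.
(b) /ɾ.ð.tʃ.b/: profile 6-3-2-1 — obeys.
(c) /ɾ.ʀ.ŋ.m/: profile 6-6-4-4 — violates.
(d) /t.tʃ.ɫ.s/: profile 1-2-5-3 — violates.
(e) /j.l.x.dʒ/: profile 7-5-3-2 — obeys.
(f) /ɫ.θ.x/: profile 5-3-3 — violates.
(g) /f.t.dʒ.ð/: profile 3-1-2-3 — violates.
(h) /j.h.g/: profile 7-3-1 — obeys.

4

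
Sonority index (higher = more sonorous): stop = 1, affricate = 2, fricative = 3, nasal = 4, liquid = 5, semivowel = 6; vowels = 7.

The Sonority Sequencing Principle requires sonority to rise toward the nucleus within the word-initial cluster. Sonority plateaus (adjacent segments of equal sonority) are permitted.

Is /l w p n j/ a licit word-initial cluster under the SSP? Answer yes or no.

no

/l/ is a liquid (sonority 5).
/w/ is a semivowel (sonority 6).
/p/ is a stop (sonority 1).
/n/ is a nasal (sonority 4).
/j/ is a semivowel (sonority 6).
The profile is 5-6-1-4-6. Between /w/ (6) and /p/ (1) sonority does not rise, so the cluster violates the SSP.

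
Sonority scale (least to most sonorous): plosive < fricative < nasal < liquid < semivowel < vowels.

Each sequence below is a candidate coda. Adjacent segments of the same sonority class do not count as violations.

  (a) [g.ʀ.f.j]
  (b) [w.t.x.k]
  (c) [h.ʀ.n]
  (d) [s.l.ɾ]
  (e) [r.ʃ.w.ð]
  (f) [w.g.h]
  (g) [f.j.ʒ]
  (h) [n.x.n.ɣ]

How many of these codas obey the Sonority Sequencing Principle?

0

(a) 1-4-2-5 → violates
(b) 5-1-2-1 → violates
(c) 2-4-3 → violates
(d) 2-4-4 → violates
(e) 4-2-5-2 → violates
(f) 5-1-2 → violates
(g) 2-5-2 → violates
(h) 3-2-3-2 → violates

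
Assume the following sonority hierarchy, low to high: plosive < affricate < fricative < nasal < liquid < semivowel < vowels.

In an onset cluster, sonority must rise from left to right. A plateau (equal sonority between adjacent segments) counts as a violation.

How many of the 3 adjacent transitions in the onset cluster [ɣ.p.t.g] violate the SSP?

3

/ɣ/ — fricative, sonority 3.
/p/ — plosive, sonority 1.
/t/ — plosive, sonority 1.
/g/ — plosive, sonority 1.
/ɣ/→/p/: 3→1 (does not rise) — violation.
/p/→/t/: 1→1 (plateau) — violation.
/t/→/g/: 1→1 (plateau) — violation.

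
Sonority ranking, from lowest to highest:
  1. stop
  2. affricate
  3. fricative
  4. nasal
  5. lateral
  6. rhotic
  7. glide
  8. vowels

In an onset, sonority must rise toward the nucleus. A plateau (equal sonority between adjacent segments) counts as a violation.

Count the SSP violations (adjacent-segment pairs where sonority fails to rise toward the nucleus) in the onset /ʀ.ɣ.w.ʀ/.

2

/ʀ/ — rhotic, sonority 6.
/ɣ/ — fricative, sonority 3.
/w/ — glide, sonority 7.
/ʀ/ — rhotic, sonority 6.
/ʀ/→/ɣ/: 6→3 (does not rise) — violation.
/ɣ/→/w/: 3→7 (rises) — ok.
/w/→/ʀ/: 7→6 (does not rise) — violation.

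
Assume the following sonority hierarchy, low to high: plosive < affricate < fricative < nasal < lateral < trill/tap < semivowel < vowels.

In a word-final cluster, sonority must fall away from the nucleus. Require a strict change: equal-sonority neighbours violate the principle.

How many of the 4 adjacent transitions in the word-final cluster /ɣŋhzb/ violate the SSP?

/ɣ/ is a fricative (sonority 3).
/ŋ/ is a nasal (sonority 4).
/h/ is a fricative (sonority 3).
/z/ is a fricative (sonority 3).
/b/ is a plosive (sonority 1).
/ɣ/→/ŋ/: 3→4 (does not fall) — violation.
/ŋ/→/h/: 4→3 (falls) — ok.
/h/→/z/: 3→3 (plateau) — violation.
/z/→/b/: 3→1 (falls) — ok.

2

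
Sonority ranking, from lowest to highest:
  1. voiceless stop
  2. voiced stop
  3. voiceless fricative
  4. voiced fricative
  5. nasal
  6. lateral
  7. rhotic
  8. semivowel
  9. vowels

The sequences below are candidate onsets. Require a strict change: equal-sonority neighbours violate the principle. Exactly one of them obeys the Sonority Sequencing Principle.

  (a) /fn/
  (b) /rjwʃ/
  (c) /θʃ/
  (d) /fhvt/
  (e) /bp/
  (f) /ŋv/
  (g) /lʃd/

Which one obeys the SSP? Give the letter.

(a) /fn/: profile 3-5 — obeys.
(b) /rjwʃ/: profile 7-8-8-3 — violates.
(c) /θʃ/: profile 3-3 — violates.
(d) /fhvt/: profile 3-3-4-1 — violates.
(e) /bp/: profile 2-1 — violates.
(f) /ŋv/: profile 5-4 — violates.
(g) /lʃd/: profile 6-3-2 — violates.

a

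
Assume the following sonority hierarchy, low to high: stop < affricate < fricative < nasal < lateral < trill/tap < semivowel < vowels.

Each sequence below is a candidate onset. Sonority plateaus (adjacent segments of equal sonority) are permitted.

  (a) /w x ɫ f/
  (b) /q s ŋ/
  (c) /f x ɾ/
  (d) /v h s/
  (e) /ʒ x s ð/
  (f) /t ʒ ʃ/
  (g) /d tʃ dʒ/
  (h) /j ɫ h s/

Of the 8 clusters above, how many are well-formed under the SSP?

6

(a) 7-3-5-3 → violates
(b) 1-3-4 → obeys
(c) 3-3-6 → obeys
(d) 3-3-3 → obeys
(e) 3-3-3-3 → obeys
(f) 1-3-3 → obeys
(g) 1-2-2 → obeys
(h) 7-5-3-3 → violates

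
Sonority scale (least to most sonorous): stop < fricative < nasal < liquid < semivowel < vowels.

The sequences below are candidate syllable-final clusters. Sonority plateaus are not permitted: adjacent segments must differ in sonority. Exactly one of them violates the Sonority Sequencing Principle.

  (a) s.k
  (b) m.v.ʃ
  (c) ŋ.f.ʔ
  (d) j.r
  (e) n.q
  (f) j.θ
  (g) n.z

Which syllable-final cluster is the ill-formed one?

b

(a) sonority 2-1: well-formed.
(b) sonority 3-2-2: ill-formed.
(c) sonority 3-2-1: well-formed.
(d) sonority 5-4: well-formed.
(e) sonority 3-1: well-formed.
(f) sonority 5-2: well-formed.
(g) sonority 3-2: well-formed.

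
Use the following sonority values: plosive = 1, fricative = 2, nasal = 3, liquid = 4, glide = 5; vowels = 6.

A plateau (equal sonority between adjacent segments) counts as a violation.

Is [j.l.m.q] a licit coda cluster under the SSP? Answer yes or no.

yes

/j/ is a glide (sonority 5).
/l/ is a liquid (sonority 4).
/m/ is a nasal (sonority 3).
/q/ is a plosive (sonority 1).
The profile 5-4-3-1 strictly falls, so the coda cluster satisfies the SSP.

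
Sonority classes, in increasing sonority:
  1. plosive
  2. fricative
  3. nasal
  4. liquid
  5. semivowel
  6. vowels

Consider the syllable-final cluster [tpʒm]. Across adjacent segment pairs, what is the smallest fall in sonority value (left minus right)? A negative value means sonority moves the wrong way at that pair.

/t/: plosive = 1.
/p/: plosive = 1.
/ʒ/: fricative = 2.
/m/: nasal = 3.
/t/→/p/: change +0.
/p/→/ʒ/: change -1.
/ʒ/→/m/: change -1.
Minimum = -1.

-1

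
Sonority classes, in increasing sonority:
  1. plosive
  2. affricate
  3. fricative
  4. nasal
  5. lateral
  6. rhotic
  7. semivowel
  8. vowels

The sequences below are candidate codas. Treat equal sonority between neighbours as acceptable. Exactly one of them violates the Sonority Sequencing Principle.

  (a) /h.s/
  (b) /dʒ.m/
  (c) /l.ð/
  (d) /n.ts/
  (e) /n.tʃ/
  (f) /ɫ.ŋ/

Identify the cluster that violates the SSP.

(a) 3-3 → obeys
(b) 2-4 → violates
(c) 5-3 → obeys
(d) 4-2 → obeys
(e) 4-2 → obeys
(f) 5-4 → obeys

b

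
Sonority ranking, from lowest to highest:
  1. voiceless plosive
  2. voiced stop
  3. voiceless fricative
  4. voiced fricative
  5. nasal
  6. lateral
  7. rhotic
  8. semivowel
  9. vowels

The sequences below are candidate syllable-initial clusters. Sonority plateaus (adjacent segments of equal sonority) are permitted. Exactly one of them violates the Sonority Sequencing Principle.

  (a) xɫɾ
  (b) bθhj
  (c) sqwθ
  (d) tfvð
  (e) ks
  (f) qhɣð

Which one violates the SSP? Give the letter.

(a) sonority 3-6-7: well-formed.
(b) sonority 2-3-3-8: well-formed.
(c) sonority 3-1-8-3: ill-formed.
(d) sonority 1-3-4-4: well-formed.
(e) sonority 1-3: well-formed.
(f) sonority 1-3-4-4: well-formed.

c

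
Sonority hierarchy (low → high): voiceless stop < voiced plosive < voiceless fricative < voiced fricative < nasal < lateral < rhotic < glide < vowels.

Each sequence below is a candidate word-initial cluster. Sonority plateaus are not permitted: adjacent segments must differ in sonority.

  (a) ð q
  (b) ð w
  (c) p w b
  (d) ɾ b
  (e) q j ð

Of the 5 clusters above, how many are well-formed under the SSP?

1

(a) ð q: profile 4-1 — violates.
(b) ð w: profile 4-8 — obeys.
(c) p w b: profile 1-8-2 — violates.
(d) ɾ b: profile 7-2 — violates.
(e) q j ð: profile 1-8-4 — violates.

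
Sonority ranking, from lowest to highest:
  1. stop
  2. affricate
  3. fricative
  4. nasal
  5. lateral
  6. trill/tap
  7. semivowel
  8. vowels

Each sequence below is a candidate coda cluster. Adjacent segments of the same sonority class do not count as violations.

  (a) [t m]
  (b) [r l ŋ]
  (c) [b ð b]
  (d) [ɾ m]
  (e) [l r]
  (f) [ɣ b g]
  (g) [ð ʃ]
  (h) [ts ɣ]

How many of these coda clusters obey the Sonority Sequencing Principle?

(a) 1-4 → violates
(b) 6-5-4 → obeys
(c) 1-3-1 → violates
(d) 6-4 → obeys
(e) 5-6 → violates
(f) 3-1-1 → obeys
(g) 3-3 → obeys
(h) 2-3 → violates

4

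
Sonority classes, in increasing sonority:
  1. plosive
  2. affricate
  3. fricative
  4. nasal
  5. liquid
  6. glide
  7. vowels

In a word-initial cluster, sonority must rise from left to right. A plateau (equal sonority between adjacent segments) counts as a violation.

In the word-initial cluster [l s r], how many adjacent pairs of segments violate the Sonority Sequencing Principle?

1

/l/ — liquid, sonority 5.
/s/ — fricative, sonority 3.
/r/ — liquid, sonority 5.
/l/→/s/: 5→3 (does not rise) — violation.
/s/→/r/: 3→5 (rises) — ok.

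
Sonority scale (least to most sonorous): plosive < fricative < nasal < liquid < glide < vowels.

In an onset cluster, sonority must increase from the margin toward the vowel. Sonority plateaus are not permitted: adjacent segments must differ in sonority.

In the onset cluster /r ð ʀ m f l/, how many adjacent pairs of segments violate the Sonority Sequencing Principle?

/r/ — liquid, sonority 4.
/ð/ — fricative, sonority 2.
/ʀ/ — liquid, sonority 4.
/m/ — nasal, sonority 3.
/f/ — fricative, sonority 2.
/l/ — liquid, sonority 4.
/r/→/ð/: 4→2 (does not rise) — violation.
/ð/→/ʀ/: 2→4 (rises) — ok.
/ʀ/→/m/: 4→3 (does not rise) — violation.
/m/→/f/: 3→2 (does not rise) — violation.
/f/→/l/: 2→4 (rises) — ok.

3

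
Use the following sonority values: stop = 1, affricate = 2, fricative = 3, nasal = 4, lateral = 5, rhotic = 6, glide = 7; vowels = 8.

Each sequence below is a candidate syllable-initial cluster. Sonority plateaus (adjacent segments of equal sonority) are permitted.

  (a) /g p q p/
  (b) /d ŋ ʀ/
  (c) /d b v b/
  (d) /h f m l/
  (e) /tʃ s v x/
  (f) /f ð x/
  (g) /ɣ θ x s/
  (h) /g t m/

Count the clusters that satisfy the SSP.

(a) /g p q p/: profile 1-1-1-1 — obeys.
(b) /d ŋ ʀ/: profile 1-4-6 — obeys.
(c) /d b v b/: profile 1-1-3-1 — violates.
(d) /h f m l/: profile 3-3-4-5 — obeys.
(e) /tʃ s v x/: profile 2-3-3-3 — obeys.
(f) /f ð x/: profile 3-3-3 — obeys.
(g) /ɣ θ x s/: profile 3-3-3-3 — obeys.
(h) /g t m/: profile 1-1-4 — obeys.

7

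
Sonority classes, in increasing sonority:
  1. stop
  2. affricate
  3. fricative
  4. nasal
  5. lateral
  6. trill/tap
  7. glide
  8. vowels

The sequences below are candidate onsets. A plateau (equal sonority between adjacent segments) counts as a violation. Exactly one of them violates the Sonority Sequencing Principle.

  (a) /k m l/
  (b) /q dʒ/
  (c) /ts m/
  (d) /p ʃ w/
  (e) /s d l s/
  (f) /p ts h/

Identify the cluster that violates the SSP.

(a) /k m l/: profile 1-4-5 — obeys.
(b) /q dʒ/: profile 1-2 — obeys.
(c) /ts m/: profile 2-4 — obeys.
(d) /p ʃ w/: profile 1-3-7 — obeys.
(e) /s d l s/: profile 3-1-5-3 — violates.
(f) /p ts h/: profile 1-2-3 — obeys.

e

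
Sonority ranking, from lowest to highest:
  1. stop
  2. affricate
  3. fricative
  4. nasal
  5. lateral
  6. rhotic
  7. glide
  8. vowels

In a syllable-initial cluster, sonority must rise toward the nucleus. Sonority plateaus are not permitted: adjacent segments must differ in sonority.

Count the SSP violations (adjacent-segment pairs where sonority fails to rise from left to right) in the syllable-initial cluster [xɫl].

1

/x/: fricative = 3.
/ɫ/: lateral = 5.
/l/: lateral = 5.
/x/→/ɫ/: 3→5 (rises) — ok.
/ɫ/→/l/: 5→5 (plateau) — violation.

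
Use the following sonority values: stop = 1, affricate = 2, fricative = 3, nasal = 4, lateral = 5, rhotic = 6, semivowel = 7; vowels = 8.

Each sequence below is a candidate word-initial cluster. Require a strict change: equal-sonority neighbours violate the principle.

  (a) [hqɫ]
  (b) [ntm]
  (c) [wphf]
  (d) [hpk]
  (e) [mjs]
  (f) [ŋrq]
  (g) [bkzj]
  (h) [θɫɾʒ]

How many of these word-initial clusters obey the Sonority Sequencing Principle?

(a) [hqɫ]: profile 3-1-5 — violates.
(b) [ntm]: profile 4-1-4 — violates.
(c) [wphf]: profile 7-1-3-3 — violates.
(d) [hpk]: profile 3-1-1 — violates.
(e) [mjs]: profile 4-7-3 — violates.
(f) [ŋrq]: profile 4-6-1 — violates.
(g) [bkzj]: profile 1-1-3-7 — violates.
(h) [θɫɾʒ]: profile 3-5-6-3 — violates.

0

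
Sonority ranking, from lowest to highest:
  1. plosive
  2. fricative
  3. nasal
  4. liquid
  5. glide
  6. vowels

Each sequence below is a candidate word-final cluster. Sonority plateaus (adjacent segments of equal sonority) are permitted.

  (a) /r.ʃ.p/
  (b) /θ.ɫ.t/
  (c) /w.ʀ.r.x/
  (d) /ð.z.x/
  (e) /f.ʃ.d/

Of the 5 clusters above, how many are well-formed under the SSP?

4

(a) sonority 4-2-1: well-formed.
(b) sonority 2-4-1: ill-formed.
(c) sonority 5-4-4-2: well-formed.
(d) sonority 2-2-2: well-formed.
(e) sonority 2-2-1: well-formed.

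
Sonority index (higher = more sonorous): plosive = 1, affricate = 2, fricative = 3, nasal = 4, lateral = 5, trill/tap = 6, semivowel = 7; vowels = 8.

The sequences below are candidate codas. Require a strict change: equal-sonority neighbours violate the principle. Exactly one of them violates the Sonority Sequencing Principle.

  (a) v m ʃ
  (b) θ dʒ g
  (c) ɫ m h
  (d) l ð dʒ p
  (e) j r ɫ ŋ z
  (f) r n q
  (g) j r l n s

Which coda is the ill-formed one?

(a) sonority 3-4-3: ill-formed.
(b) sonority 3-2-1: well-formed.
(c) sonority 5-4-3: well-formed.
(d) sonority 5-3-2-1: well-formed.
(e) sonority 7-6-5-4-3: well-formed.
(f) sonority 6-4-1: well-formed.
(g) sonority 7-6-5-4-3: well-formed.

a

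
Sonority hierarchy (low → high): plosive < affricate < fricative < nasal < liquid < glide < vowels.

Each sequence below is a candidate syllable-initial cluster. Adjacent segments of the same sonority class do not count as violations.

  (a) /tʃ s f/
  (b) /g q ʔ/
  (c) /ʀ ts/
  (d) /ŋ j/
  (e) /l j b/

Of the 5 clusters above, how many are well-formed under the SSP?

(a) /tʃ s f/: profile 2-3-3 — obeys.
(b) /g q ʔ/: profile 1-1-1 — obeys.
(c) /ʀ ts/: profile 5-2 — violates.
(d) /ŋ j/: profile 4-6 — obeys.
(e) /l j b/: profile 5-6-1 — violates.

3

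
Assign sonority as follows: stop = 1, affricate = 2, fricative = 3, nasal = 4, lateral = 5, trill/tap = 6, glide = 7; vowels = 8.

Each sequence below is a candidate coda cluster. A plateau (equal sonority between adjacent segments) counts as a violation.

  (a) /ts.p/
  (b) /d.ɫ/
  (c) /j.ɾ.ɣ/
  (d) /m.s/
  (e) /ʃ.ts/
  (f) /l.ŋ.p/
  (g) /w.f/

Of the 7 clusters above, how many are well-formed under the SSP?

(a) /ts.p/: profile 2-1 — obeys.
(b) /d.ɫ/: profile 1-5 — violates.
(c) /j.ɾ.ɣ/: profile 7-6-3 — obeys.
(d) /m.s/: profile 4-3 — obeys.
(e) /ʃ.ts/: profile 3-2 — obeys.
(f) /l.ŋ.p/: profile 5-4-1 — obeys.
(g) /w.f/: profile 7-3 — obeys.

6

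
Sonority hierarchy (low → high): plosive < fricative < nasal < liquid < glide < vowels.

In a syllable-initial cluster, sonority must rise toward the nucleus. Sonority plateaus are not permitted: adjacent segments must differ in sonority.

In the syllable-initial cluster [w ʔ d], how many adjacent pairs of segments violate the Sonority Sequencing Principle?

/w/ is a glide (sonority 5).
/ʔ/ is a plosive (sonority 1).
/d/ is a plosive (sonority 1).
/w/→/ʔ/: 5→1 (does not rise) — violation.
/ʔ/→/d/: 1→1 (plateau) — violation.

2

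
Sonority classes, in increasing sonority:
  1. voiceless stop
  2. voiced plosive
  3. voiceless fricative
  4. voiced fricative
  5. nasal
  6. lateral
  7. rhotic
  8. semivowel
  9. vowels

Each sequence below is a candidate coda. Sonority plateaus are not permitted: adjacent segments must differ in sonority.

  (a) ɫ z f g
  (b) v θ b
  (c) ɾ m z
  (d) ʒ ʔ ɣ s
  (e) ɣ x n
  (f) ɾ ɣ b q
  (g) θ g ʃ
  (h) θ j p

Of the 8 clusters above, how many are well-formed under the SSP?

(a) ɫ z f g: profile 6-4-3-2 — obeys.
(b) v θ b: profile 4-3-2 — obeys.
(c) ɾ m z: profile 7-5-4 — obeys.
(d) ʒ ʔ ɣ s: profile 4-1-4-3 — violates.
(e) ɣ x n: profile 4-3-5 — violates.
(f) ɾ ɣ b q: profile 7-4-2-1 — obeys.
(g) θ g ʃ: profile 3-2-3 — violates.
(h) θ j p: profile 3-8-1 — violates.

4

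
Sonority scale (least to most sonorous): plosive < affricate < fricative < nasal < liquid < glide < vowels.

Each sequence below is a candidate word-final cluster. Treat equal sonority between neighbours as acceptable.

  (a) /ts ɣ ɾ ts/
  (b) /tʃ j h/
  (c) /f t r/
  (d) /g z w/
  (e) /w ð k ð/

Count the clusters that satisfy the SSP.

0

(a) /ts ɣ ɾ ts/: profile 2-3-5-2 — violates.
(b) /tʃ j h/: profile 2-6-3 — violates.
(c) /f t r/: profile 3-1-5 — violates.
(d) /g z w/: profile 1-3-6 — violates.
(e) /w ð k ð/: profile 6-3-1-3 — violates.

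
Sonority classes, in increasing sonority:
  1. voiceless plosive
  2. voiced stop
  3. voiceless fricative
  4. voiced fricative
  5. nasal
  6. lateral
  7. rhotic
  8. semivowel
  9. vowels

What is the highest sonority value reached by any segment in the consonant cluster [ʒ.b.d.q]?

4

/ʒ/ — voiced fricative, sonority 4.
/b/ — voiced stop, sonority 2.
/d/ — voiced stop, sonority 2.
/q/ — voiceless plosive, sonority 1.
The maximum is 4.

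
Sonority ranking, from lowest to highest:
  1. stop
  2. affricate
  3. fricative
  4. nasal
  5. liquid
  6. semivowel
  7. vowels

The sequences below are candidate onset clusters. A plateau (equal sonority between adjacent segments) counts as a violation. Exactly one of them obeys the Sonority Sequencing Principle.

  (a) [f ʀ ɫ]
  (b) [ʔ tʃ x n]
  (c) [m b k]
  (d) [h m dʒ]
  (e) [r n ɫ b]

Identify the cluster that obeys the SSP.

b

(a) sonority 3-5-5: ill-formed.
(b) sonority 1-2-3-4: well-formed.
(c) sonority 4-1-1: ill-formed.
(d) sonority 3-4-2: ill-formed.
(e) sonority 5-4-5-1: ill-formed.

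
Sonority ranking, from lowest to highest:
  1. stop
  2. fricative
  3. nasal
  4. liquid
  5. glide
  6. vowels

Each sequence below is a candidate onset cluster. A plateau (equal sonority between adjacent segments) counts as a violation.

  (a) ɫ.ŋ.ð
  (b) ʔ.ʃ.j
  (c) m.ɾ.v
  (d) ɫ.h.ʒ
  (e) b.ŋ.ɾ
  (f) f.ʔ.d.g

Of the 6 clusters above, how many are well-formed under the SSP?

(a) sonority 4-3-2: ill-formed.
(b) sonority 1-2-5: well-formed.
(c) sonority 3-4-2: ill-formed.
(d) sonority 4-2-2: ill-formed.
(e) sonority 1-3-4: well-formed.
(f) sonority 2-1-1-1: ill-formed.

2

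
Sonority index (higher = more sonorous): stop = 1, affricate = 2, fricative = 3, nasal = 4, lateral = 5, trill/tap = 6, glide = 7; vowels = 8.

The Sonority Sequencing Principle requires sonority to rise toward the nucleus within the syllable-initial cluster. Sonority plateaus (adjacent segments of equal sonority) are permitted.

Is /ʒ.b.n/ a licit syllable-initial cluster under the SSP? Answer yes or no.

no

/ʒ/ is a fricative (sonority 3).
/b/ is a stop (sonority 1).
/n/ is a nasal (sonority 4).
The profile is 3-1-4. Between /ʒ/ (3) and /b/ (1) sonority does not rise, so the cluster violates the SSP.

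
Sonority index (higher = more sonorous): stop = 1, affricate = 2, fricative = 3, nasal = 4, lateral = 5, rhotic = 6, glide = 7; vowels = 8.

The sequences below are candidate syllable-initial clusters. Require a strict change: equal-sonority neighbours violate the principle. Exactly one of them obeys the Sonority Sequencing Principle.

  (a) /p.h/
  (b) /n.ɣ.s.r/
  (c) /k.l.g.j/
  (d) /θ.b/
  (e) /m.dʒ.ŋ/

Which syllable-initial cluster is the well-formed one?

a

(a) /p.h/: profile 1-3 — obeys.
(b) /n.ɣ.s.r/: profile 4-3-3-6 — violates.
(c) /k.l.g.j/: profile 1-5-1-7 — violates.
(d) /θ.b/: profile 3-1 — violates.
(e) /m.dʒ.ŋ/: profile 4-2-4 — violates.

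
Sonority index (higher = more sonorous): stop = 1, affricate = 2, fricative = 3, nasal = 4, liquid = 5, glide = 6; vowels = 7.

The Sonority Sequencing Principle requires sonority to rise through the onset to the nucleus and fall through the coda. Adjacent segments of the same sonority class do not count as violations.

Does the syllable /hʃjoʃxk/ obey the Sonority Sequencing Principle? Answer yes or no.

yes

Onset: /h/ is a fricative (sonority 3), /ʃ/ is a fricative (sonority 3), /j/ is a glide (sonority 6); then the nucleus /o/ (sonority 7).
Onset profile 3-3-6-7 — rises to the nucleus.
Coda: /ʃ/ is a fricative (sonority 3), /x/ is a fricative (sonority 3), /k/ is a stop (sonority 1).
Coda profile 7-3-3-1 — falls from the nucleus.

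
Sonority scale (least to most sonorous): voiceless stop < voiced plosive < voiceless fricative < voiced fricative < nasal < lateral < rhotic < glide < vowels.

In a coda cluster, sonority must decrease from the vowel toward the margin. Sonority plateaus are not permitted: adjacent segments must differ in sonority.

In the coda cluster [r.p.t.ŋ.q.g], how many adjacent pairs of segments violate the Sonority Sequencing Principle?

/r/ — rhotic, sonority 7.
/p/ — voiceless stop, sonority 1.
/t/ — voiceless stop, sonority 1.
/ŋ/ — nasal, sonority 5.
/q/ — voiceless stop, sonority 1.
/g/ — voiced plosive, sonority 2.
/r/→/p/: 7→1 (falls) — ok.
/p/→/t/: 1→1 (plateau) — violation.
/t/→/ŋ/: 1→5 (does not fall) — violation.
/ŋ/→/q/: 5→1 (falls) — ok.
/q/→/g/: 1→2 (does not fall) — violation.

3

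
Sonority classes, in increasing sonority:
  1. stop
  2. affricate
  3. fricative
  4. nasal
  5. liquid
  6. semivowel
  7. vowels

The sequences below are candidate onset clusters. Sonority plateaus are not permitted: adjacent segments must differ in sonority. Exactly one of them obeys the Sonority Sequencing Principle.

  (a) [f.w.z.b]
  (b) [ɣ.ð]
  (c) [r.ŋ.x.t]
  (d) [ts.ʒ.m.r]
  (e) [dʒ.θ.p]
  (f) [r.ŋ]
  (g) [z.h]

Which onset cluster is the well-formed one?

d

(a) 3-6-3-1 → violates
(b) 3-3 → violates
(c) 5-4-3-1 → violates
(d) 2-3-4-5 → obeys
(e) 2-3-1 → violates
(f) 5-4 → violates
(g) 3-3 → violates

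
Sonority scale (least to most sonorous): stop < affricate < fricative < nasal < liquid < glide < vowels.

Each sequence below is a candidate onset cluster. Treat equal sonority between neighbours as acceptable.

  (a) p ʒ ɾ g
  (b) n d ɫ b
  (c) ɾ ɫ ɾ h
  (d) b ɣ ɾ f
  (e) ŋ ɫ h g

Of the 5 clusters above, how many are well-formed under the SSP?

(a) sonority 1-3-5-1: ill-formed.
(b) sonority 4-1-5-1: ill-formed.
(c) sonority 5-5-5-3: ill-formed.
(d) sonority 1-3-5-3: ill-formed.
(e) sonority 4-5-3-1: ill-formed.

0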